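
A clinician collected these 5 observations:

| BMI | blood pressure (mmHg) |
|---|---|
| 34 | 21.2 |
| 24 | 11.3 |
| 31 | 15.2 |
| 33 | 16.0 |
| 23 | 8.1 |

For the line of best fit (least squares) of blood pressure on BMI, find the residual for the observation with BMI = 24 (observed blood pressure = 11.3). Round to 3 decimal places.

1.435

n = 5, Σx = 145, Σy = 71.8, Σxy = 2177.5, Σx² = 4311
Sxx = Σx² − (Σx)²/n = 4311 − 4205 = 106
Sxy = Σxy − (Σx)(Σy)/n = 2177.5 − 2082.2 = 95.3
b = Sxy/Sxx = 95.3/106 = 0.899057
a = ȳ − b·x̄ = 14.36 − 0.899057·29 = -11.712642
ŷ(24) = -11.712642 + 0.899057·24 = 9.864717
residual = y − ŷ = 11.3 − 9.864717 = 1.435283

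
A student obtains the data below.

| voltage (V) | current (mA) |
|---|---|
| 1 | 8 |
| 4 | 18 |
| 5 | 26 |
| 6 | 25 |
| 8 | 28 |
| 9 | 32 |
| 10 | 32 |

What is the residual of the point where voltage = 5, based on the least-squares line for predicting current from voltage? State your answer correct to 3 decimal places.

4.845

n = 7, Σx = 43, Σy = 169, Σxy = 1192, Σx² = 323
Sxx = Σx² − (Σx)²/n = 323 − 264.142857 = 58.857143
Sxy = Σxy − (Σx)(Σy)/n = 1192 − 1038.142857 = 153.857143
b = Sxy/Sxx = 153.857143/58.857143 = 2.614078
a = ȳ − b·x̄ = 24.142857 − 2.614078·6.142857 = 8.084951
ŷ(5) = 8.084951 + 2.614078·5 = 21.155340
residual = y − ŷ = 26 − 21.155340 = 4.844660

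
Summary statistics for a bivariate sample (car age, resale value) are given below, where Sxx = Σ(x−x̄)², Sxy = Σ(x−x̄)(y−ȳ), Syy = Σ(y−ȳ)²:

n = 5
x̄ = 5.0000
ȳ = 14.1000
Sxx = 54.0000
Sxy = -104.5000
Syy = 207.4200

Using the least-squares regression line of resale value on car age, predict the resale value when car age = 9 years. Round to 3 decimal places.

6.359

b = Sxy/Sxx = -104.5/54 = -1.935185
a = ȳ − b·x̄ = 14.1 − (-1.935185)·5 = 23.775926
ŷ(9) = a + b·9 = 23.775926 + (-1.935185)·9 = 6.359259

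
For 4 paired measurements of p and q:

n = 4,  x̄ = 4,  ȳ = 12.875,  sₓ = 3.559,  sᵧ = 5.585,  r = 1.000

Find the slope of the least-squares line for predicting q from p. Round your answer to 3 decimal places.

b = r · sᵧ/sₓ = 1 · 5.585/3.559 = 1.569261

1.569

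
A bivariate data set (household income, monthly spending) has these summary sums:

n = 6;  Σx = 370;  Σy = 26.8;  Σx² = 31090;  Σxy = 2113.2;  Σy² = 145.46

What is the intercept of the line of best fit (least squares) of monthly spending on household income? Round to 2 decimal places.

Sxx = Σx² − (Σx)²/n = 31090 − 22816.666667 = 8273.333333
Sxy = Σxy − (Σx)(Σy)/n = 2113.2 − 1652.666667 = 460.533333
b = Sxy/Sxx = 460.533333/8273.333333 = 0.055665
a = ȳ − b·x̄ = 4.466667 − 0.055665·61.666667 = 1.034005

1.03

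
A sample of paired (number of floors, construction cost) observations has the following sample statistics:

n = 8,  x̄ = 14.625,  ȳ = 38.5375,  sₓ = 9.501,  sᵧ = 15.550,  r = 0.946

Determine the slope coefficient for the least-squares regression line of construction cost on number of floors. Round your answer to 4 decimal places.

b = r · sᵧ/sₓ = 0.946 · 15.55/9.501 = 1.548290

1.5483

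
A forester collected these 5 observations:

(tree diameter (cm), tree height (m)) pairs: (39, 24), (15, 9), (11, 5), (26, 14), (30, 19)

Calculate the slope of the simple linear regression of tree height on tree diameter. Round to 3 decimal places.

n = 5, Σx = 121, Σy = 71, Σxy = 2060, Σx² = 3443
Sxx = Σx² − (Σx)²/n = 3443 − 2928.2 = 514.8
Sxy = Σxy − (Σx)(Σy)/n = 2060 − 1718.2 = 341.8
b = Sxy/Sxx = 341.8/514.8 = 0.663947

0.664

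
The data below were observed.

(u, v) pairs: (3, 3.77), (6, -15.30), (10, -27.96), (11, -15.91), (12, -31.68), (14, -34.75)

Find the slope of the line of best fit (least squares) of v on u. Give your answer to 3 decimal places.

n = 6, Σx = 56, Σy = -121.83, Σxy = -1401.76, Σx² = 606
Sxx = Σx² − (Σx)²/n = 606 − 522.666667 = 83.333333
Sxy = Σxy − (Σx)(Σy)/n = -1401.76 − (-1137.08) = -264.68
b = Sxy/Sxx = -264.68/83.333333 = -3.17616

-3.176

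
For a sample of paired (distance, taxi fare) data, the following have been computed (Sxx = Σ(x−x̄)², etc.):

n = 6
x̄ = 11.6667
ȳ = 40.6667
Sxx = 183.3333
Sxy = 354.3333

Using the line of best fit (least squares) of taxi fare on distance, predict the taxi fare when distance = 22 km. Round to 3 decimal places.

b = Sxy/Sxx = 354.3333/183.3333 = 1.932727
a = ȳ − b·x̄ = 40.6667 − 1.932727·11.6667 = 18.118149
ŷ(22) = a + b·22 = 18.118149 + 1.932727·22 = 60.638152

60.638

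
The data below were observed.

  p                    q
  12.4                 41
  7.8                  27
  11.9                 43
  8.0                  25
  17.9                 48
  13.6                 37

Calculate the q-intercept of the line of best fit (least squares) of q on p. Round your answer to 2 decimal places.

10.70

n = 6, Σx = 71.6, Σy = 221, Σxy = 2793.1, Σx² = 925.58
Sxx = Σx² − (Σx)²/n = 925.58 − 854.426667 = 71.153333
Sxy = Σxy − (Σx)(Σy)/n = 2793.1 − 2637.266667 = 155.833333
b = Sxy/Sxx = 155.833333/71.153333 = 2.190106
a = ȳ − b·x̄ = 36.833333 − 2.190106·11.933333 = 10.698070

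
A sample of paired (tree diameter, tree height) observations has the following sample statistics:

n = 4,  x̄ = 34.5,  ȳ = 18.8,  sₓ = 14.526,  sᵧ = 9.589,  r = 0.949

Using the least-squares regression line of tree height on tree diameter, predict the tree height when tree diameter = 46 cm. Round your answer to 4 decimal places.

b = r · sᵧ/sₓ = 0.949 · 9.589/14.526 = 0.626460
a = ȳ − b·x̄ = 18.8 − 0.626460·34.5 = -2.812877
ŷ(46) = a + b·46 = -2.812877 + 0.626460·46 = 26.004292

26.0043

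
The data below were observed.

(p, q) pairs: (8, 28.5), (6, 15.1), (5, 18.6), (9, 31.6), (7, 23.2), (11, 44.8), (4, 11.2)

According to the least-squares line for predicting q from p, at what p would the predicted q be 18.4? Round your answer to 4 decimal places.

5.7697

n = 7, Σx = 50, Σy = 173, Σxy = 1396, Σx² = 392
Sxx = Σx² − (Σx)²/n = 392 − 357.142857 = 34.857143
Sxy = Σxy − (Σx)(Σy)/n = 1396 − 1235.714286 = 160.285714
b = Sxy/Sxx = 160.285714/34.857143 = 4.598361
a = ȳ − b·x̄ = 24.714286 − 4.598361·7.142857 = -8.131148
Set a + b·x = 18.4: x = (18.4 − (-8.131148)) / 4.598361 = 5.769697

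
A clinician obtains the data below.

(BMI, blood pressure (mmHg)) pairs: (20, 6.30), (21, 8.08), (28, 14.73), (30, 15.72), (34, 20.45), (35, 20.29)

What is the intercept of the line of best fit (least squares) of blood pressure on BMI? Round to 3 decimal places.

-11.965

n = 6, Σx = 168, Σy = 85.57, Σxy = 2585.17, Σx² = 4906
Sxx = Σx² − (Σx)²/n = 4906 − 4704 = 202
Sxy = Σxy − (Σx)(Σy)/n = 2585.17 − 2395.96 = 189.21
b = Sxy/Sxx = 189.21/202 = 0.936683
a = ȳ − b·x̄ = 14.261667 − 0.936683·28 = -11.965462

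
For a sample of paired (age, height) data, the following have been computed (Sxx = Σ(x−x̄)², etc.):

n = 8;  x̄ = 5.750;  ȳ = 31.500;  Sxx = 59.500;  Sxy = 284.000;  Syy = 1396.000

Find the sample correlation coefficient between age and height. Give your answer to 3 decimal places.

0.985

r = Sxy/√(Sxx·Syy) = 284/√(83062) = 284/288.204788 = 0.985410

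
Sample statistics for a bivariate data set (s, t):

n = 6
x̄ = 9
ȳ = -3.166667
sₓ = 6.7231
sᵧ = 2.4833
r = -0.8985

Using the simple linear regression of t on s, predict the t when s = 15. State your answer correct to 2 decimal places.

-5.16

b = r · sᵧ/sₓ = -0.8985 · 2.4833/6.7231 = -0.331877
a = ȳ − b·x̄ = -3.166667 − (-0.331877)·9 = -0.179770
ŷ(15) = a + b·15 = -0.179770 + (-0.331877)·15 = -5.157931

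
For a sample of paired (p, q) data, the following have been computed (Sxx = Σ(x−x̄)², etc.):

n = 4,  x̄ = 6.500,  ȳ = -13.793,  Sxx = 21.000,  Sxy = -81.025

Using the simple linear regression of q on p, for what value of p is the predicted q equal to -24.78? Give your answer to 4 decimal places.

9.3476

b = Sxy/Sxx = -81.025/21 = -3.858333
a = ȳ − b·x̄ = -13.793 − (-3.858333)·6.5 = 11.286167
Set a + b·x = -24.78: x = (-24.78 − 11.286167) / (-3.858333) = 9.347603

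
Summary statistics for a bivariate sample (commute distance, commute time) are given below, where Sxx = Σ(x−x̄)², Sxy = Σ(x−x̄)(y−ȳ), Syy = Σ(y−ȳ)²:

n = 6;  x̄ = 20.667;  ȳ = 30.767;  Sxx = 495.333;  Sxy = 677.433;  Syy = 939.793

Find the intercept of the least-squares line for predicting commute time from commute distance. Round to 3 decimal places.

2.502

b = Sxy/Sxx = 677.433/495.333 = 1.367631
a = ȳ − b·x̄ = 30.767 − 1.367631·20.667 = 2.502160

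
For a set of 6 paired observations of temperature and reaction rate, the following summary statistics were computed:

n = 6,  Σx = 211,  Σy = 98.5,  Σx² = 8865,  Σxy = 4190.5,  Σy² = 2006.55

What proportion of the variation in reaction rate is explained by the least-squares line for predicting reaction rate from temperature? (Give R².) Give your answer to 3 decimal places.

0.938

Sxx = Σx² − (Σx)²/n = 8865 − 7420.166667 = 1444.833333
Sxy = Σxy − (Σx)(Σy)/n = 4190.5 − 3463.916667 = 726.583333
Syy = Σy² − (Σy)²/n = 2006.55 − 1617.041667 = 389.508333
R² = Sxy²/(Sxx·Syy) = (726.583333)²/(1444.833333·389.508333) = 0.938072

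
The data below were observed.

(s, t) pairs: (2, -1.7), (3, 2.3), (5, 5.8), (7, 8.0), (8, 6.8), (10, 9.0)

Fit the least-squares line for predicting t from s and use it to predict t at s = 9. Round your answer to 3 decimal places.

n = 6, Σx = 35, Σy = 30.2, Σxy = 232.9, Σx² = 251
Sxx = Σx² − (Σx)²/n = 251 − 204.166667 = 46.833333
Sxy = Σxy − (Σx)(Σy)/n = 232.9 − 176.166667 = 56.733333
b = Sxy/Sxx = 56.733333/46.833333 = 1.211388
a = ȳ − b·x̄ = 5.033333 − 1.211388·5.833333 = -2.033096
ŷ(9) = a + b·9 = -2.033096 + 1.211388·9 = 8.869395

8.869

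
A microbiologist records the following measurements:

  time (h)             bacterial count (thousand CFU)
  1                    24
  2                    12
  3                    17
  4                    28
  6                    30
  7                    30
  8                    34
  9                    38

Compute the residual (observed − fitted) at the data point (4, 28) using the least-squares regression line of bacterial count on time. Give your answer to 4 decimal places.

n = 8, Σx = 40, Σy = 213, Σxy = 1215, Σx² = 260
Sxx = Σx² − (Σx)²/n = 260 − 200 = 60
Sxy = Σxy − (Σx)(Σy)/n = 1215 − 1065 = 150
b = Sxy/Sxx = 150/60 = 2.5
a = ȳ − b·x̄ = 26.625 − 2.5·5 = 14.125
ŷ(4) = 14.125 + 2.5·4 = 24.125
residual = y − ŷ = 28 − 24.125 = 3.875

3.8750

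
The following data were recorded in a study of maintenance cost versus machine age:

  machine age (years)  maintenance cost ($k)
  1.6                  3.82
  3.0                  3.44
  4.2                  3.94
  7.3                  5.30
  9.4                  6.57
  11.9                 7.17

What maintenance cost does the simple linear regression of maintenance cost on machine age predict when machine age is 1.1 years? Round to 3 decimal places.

n = 6, Σx = 37.4, Σy = 30.24, Σxy = 218.751, Σx² = 312.46
Sxx = Σx² − (Σx)²/n = 312.46 − 233.126667 = 79.333333
Sxy = Σxy − (Σx)(Σy)/n = 218.751 − 188.496 = 30.255
b = Sxy/Sxx = 30.255/79.333333 = 0.381366
a = ȳ − b·x̄ = 5.04 − 0.381366·6.233333 = 2.662821
ŷ(1.1) = a + b·1.1 = 2.662821 + 0.381366·1.1 = 3.082324

3.082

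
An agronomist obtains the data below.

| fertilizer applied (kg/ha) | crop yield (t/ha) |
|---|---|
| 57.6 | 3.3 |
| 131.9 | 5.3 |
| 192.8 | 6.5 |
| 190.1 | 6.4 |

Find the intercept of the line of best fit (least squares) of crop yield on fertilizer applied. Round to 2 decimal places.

n = 4, Σx = 572.4, Σy = 21.5, Σxy = 3358.99, Σx² = 94025.22
Sxx = Σx² − (Σx)²/n = 94025.22 − 81910.44 = 12114.78
Sxy = Σxy − (Σx)(Σy)/n = 3358.99 − 3076.65 = 282.34
b = Sxy/Sxx = 282.34/12114.78 = 0.023305
a = ȳ − b·x̄ = 5.375 − 0.023305·143.1 = 2.039995

2.04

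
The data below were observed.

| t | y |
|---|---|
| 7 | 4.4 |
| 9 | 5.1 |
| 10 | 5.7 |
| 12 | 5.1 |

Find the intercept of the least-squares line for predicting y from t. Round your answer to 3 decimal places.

3.577

n = 4, Σx = 38, Σy = 20.3, Σxy = 194.9, Σx² = 374
Sxx = Σx² − (Σx)²/n = 374 − 361 = 13
Sxy = Σxy − (Σx)(Σy)/n = 194.9 − 192.85 = 2.05
b = Sxy/Sxx = 2.05/13 = 0.157692
a = ȳ − b·x̄ = 5.075 − 0.157692·9.5 = 3.576923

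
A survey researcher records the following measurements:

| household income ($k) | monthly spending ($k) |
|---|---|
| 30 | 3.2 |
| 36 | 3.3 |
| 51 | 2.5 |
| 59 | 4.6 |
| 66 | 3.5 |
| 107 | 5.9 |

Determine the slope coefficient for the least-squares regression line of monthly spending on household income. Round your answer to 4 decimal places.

n = 6, Σx = 349, Σy = 23, Σxy = 1476, Σx² = 24083
Sxx = Σx² − (Σx)²/n = 24083 − 20300.166667 = 3782.833333
Sxy = Σxy − (Σx)(Σy)/n = 1476 − 1337.833333 = 138.166667
b = Sxy/Sxx = 138.166667/3782.833333 = 0.036525

0.0365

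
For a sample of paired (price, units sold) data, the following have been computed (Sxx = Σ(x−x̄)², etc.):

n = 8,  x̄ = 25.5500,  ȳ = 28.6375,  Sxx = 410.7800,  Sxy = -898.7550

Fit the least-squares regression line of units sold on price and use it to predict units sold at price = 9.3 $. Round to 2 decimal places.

64.19

b = Sxy/Sxx = -898.755/410.78 = -2.187923
a = ȳ − b·x̄ = 28.6375 − (-2.187923)·25.55 = 84.538932
ŷ(9.3) = a + b·9.3 = 84.538932 + (-2.187923)·9.3 = 64.191248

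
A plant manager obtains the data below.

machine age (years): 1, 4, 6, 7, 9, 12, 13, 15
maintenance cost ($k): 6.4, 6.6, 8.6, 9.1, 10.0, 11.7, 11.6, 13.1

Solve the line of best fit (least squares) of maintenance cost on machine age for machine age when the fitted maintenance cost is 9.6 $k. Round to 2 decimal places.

8.30

n = 8, Σx = 67, Σy = 77.1, Σxy = 725.8, Σx² = 721
Sxx = Σx² − (Σx)²/n = 721 − 561.125 = 159.875
Sxy = Σxy − (Σx)(Σy)/n = 725.8 − 645.7125 = 80.0875
b = Sxy/Sxx = 80.0875/159.875 = 0.500938
a = ȳ − b·x̄ = 9.6375 − 0.500938·8.375 = 5.442142
Set a + b·x = 9.6: x = (9.6 − 5.442142) / 0.500938 = 8.300140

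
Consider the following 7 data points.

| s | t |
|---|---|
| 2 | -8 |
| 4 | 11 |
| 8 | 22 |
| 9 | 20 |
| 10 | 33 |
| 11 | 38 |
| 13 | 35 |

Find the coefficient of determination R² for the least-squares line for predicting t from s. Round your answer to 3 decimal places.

0.896

n = 7, Σx = 57, Σy = 151, Σxy = 1587, Σx² = 555, Σy² = 4827
Sxx = Σx² − (Σx)²/n = 555 − 464.142857 = 90.857143
Sxy = Σxy − (Σx)(Σy)/n = 1587 − 1229.571429 = 357.428571
Syy = Σy² − (Σy)²/n = 4827 − 3257.285714 = 1569.714286
R² = Sxy²/(Sxx·Syy) = (357.428571)²/(90.857143·1569.714286) = 0.895775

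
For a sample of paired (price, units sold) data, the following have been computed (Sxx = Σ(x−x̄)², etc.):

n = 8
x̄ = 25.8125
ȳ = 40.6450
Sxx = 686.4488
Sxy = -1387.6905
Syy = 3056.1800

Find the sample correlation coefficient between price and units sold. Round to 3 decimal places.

-0.958

r = Sxy/√(Sxx·Syy) = -1387.6905/√(2097911.093584) = -1387.6905/1448.416754 = -0.958074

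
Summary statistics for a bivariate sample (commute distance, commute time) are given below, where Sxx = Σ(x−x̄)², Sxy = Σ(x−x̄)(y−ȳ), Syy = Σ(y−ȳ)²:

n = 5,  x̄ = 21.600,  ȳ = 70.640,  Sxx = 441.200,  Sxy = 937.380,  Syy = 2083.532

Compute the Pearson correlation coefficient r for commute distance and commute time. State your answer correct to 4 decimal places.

r = Sxy/√(Sxx·Syy) = 937.38/√(919254.3184) = 937.38/958.777512 = 0.977683

0.9777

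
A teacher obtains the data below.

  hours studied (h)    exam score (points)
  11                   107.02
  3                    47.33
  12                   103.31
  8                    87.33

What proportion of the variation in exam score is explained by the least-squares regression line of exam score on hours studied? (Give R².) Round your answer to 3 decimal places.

n = 4, Σx = 34, Σy = 344.99, Σxy = 3257.57, Σx² = 338, Σy² = 31992.8943
Sxx = Σx² − (Σx)²/n = 338 − 289 = 49
Sxy = Σxy − (Σx)(Σy)/n = 3257.57 − 2932.415 = 325.155
Syy = Σy² − (Σy)²/n = 31992.8943 − 29754.525025 = 2238.369275
R² = Sxy²/(Sxx·Syy) = (325.155)²/(49·2238.369275) = 0.963947

0.964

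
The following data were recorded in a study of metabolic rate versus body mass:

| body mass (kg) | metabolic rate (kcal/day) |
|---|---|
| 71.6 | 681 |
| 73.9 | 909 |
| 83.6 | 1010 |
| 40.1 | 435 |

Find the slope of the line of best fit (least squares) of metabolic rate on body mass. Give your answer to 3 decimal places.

n = 4, Σx = 269.2, Σy = 3035, Σxy = 217814.2, Σx² = 19184.74
Sxx = Σx² − (Σx)²/n = 19184.74 − 18117.16 = 1067.58
Sxy = Σxy − (Σx)(Σy)/n = 217814.2 − 204255.5 = 13558.7
b = Sxy/Sxx = 13558.7/1067.58 = 12.700407

12.700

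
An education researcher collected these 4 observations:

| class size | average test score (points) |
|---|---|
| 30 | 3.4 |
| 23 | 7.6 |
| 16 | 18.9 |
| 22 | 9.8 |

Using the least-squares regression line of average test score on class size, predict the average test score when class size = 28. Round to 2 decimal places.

4.16

n = 4, Σx = 91, Σy = 39.7, Σxy = 794.8, Σx² = 2169
Sxx = Σx² − (Σx)²/n = 2169 − 2070.25 = 98.75
Sxy = Σxy − (Σx)(Σy)/n = 794.8 − 903.175 = -108.375
b = Sxy/Sxx = -108.375/98.75 = -1.097468
a = ȳ − b·x̄ = 9.925 − (-1.097468)·22.75 = 34.892405
ŷ(28) = a + b·28 = 34.892405 + (-1.097468)·28 = 4.163291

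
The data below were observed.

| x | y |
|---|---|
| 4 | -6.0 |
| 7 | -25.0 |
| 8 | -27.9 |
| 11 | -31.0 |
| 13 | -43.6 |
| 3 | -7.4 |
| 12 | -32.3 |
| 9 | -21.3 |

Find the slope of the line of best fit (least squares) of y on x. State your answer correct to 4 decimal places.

n = 8, Σx = 67, Σy = -194.5, Σxy = -1931.5, Σx² = 653
Sxx = Σx² − (Σx)²/n = 653 − 561.125 = 91.875
Sxy = Σxy − (Σx)(Σy)/n = -1931.5 − (-1628.9375) = -302.5625
b = Sxy/Sxx = -302.5625/91.875 = -3.293197

-3.2932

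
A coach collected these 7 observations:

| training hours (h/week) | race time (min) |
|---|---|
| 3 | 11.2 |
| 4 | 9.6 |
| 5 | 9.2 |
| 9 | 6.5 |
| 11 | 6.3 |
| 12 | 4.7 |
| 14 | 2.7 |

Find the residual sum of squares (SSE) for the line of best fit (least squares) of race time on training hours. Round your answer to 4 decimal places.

1.7963

n = 7, Σx = 58, Σy = 50.2, Σxy = 340, Σx² = 592, Σy² = 413.56
Sxx = Σx² − (Σx)²/n = 592 − 480.571429 = 111.428571
Sxy = Σxy − (Σx)(Σy)/n = 340 − 415.942857 = -75.942857
Syy = Σy² − (Σy)²/n = 413.56 − 360.005714 = 53.554286
b = Sxy/Sxx = -75.942857/111.428571 = -0.681538
SSE = Syy − b·Sxy = 53.554286 − (-0.681538)·(-75.942857) = 1.796308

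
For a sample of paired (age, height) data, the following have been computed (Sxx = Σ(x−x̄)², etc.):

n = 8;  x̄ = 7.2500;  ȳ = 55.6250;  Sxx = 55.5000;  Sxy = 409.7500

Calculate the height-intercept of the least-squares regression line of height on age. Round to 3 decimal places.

b = Sxy/Sxx = 409.75/55.5 = 7.382883
a = ȳ − b·x̄ = 55.625 − 7.382883·7.25 = 2.099099

2.099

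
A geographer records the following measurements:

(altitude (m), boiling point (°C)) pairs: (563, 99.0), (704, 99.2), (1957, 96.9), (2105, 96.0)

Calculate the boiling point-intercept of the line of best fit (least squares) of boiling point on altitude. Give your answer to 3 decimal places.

100.310

n = 4, Σx = 5329, Σy = 391.1, Σxy = 517287.1, Σx² = 9073459
Sxx = Σx² − (Σx)²/n = 9073459 − 7099560.25 = 1973898.75
Sxy = Σxy − (Σx)(Σy)/n = 517287.1 − 521042.975 = -3755.875
b = Sxy/Sxx = -3755.875/1973898.75 = -0.001903
a = ȳ − b·x̄ = 97.775 − (-0.001903)·1332.25 = 100.309965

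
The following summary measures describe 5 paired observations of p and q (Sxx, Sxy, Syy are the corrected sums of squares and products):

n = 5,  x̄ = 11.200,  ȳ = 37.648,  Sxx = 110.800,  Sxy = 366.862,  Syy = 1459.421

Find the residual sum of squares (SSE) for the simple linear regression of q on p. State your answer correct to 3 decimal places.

244.730

b = Sxy/Sxx = 366.862/110.8 = 3.311029
SSE = Syy − b·Sxy = 1459.421 − 3.311029·366.862 = 244.730323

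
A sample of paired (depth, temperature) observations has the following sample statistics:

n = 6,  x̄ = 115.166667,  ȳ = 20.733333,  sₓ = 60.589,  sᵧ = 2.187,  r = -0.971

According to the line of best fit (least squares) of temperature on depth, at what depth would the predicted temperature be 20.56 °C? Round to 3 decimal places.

b = r · sᵧ/sₓ = -0.971 · 2.187/60.589 = -0.035049
a = ȳ − b·x̄ = 20.733333 − (-0.035049)·115.166667 = 24.769796
Set a + b·x = 20.56: x = (20.56 − 24.769796) / (-0.035049) = 120.112131

120.112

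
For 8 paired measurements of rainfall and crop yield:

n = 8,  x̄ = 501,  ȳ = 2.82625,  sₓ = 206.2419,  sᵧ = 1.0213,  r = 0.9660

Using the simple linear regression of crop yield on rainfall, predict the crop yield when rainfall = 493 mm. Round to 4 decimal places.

b = r · sᵧ/sₓ = 0.966 · 1.0213/206.2419 = 0.004784
a = ȳ − b·x̄ = 2.82625 − 0.004784·501 = 0.429674
ŷ(493) = a + b·493 = 0.429674 + 0.004784·493 = 2.787981

2.7880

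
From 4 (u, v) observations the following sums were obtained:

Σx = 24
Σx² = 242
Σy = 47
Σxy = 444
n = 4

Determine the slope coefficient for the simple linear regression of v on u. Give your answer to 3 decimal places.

1.653

Sxx = Σx² − (Σx)²/n = 242 − 144 = 98
Sxy = Σxy − (Σx)(Σy)/n = 444 − 282 = 162
b = Sxy/Sxx = 162/98 = 1.653061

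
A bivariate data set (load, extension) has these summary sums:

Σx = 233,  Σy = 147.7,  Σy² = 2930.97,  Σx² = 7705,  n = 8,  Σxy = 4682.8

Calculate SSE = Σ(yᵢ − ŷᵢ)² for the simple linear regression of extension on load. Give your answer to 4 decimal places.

46.0508

Sxx = Σx² − (Σx)²/n = 7705 − 6786.125 = 918.875
Sxy = Σxy − (Σx)(Σy)/n = 4682.8 − 4301.7625 = 381.0375
Syy = Σy² − (Σy)²/n = 2930.97 − 2726.91125 = 204.05875
b = Sxy/Sxx = 381.0375/918.875 = 0.414678
SSE = Syy − b·Sxy = 204.05875 − 0.414678·381.0375 = 46.050777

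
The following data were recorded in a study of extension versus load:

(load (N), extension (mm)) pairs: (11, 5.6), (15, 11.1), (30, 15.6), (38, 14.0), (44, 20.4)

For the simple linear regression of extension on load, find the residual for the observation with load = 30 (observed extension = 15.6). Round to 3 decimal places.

n = 5, Σx = 138, Σy = 66.7, Σxy = 2125.7, Σx² = 4626
Sxx = Σx² − (Σx)²/n = 4626 − 3808.8 = 817.2
Sxy = Σxy − (Σx)(Σy)/n = 2125.7 − 1840.92 = 284.78
b = Sxy/Sxx = 284.78/817.2 = 0.348483
a = ȳ − b·x̄ = 13.34 − 0.348483·27.6 = 3.721880
ŷ(30) = 3.721880 + 0.348483·30 = 14.176358
residual = y − ŷ = 15.6 − 14.176358 = 1.423642

1.424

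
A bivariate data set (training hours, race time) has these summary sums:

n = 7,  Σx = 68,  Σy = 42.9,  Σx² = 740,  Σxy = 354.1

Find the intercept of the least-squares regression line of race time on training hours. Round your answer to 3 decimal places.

Sxx = Σx² − (Σx)²/n = 740 − 660.571429 = 79.428571
Sxy = Σxy − (Σx)(Σy)/n = 354.1 − 416.742857 = -62.642857
b = Sxy/Sxx = -62.642857/79.428571 = -0.788669
a = ȳ − b·x̄ = 6.128571 − (-0.788669)·9.714286 = 13.789928

13.790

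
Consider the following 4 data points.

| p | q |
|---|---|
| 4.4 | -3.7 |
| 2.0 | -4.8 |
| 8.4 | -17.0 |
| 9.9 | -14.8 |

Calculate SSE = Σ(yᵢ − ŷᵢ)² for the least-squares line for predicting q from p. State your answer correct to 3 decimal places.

n = 4, Σx = 24.7, Σy = -40.3, Σxy = -315.2, Σx² = 191.93, Σy² = 544.77
Sxx = Σx² − (Σx)²/n = 191.93 − 152.5225 = 39.4075
Sxy = Σxy − (Σx)(Σy)/n = -315.2 − (-248.8525) = -66.3475
Syy = Σy² − (Σy)²/n = 544.77 − 406.0225 = 138.7475
b = Sxy/Sxx = -66.3475/39.4075 = -1.683626
SSE = Syy − b·Sxy = 138.7475 − (-1.683626)·(-66.3475) = 27.043110

27.043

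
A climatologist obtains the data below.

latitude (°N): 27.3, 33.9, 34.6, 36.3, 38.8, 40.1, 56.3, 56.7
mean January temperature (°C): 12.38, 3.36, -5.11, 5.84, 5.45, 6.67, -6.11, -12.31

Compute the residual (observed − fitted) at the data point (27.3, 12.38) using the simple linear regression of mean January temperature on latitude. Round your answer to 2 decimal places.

n = 8, Σx = 324, Σy = 10.17, Σxy = -75.979, Σx² = 13907.38
Sxx = Σx² − (Σx)²/n = 13907.38 − 13122 = 785.38
Sxy = Σxy − (Σx)(Σy)/n = -75.979 − 411.885 = -487.864
b = Sxy/Sxx = -487.864/785.38 = -0.621182
a = ȳ − b·x̄ = 1.27125 − (-0.621182)·40.5 = 26.429125
ŷ(27.3) = 26.429125 + (-0.621182)·27.3 = 9.470854
residual = y − ŷ = 12.38 − 9.470854 = 2.909146

2.91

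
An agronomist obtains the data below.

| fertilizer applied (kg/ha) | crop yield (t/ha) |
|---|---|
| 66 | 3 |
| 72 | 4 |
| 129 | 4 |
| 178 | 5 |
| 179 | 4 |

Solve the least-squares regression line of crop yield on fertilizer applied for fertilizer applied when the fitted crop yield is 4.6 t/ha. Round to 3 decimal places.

n = 5, Σx = 624, Σy = 20, Σxy = 2608, Σx² = 89906
Sxx = Σx² − (Σx)²/n = 89906 − 77875.2 = 12030.8
Sxy = Σxy − (Σx)(Σy)/n = 2608 − 2496 = 112
b = Sxy/Sxx = 112/12030.8 = 0.009309
a = ȳ − b·x̄ = 4 − 0.009309·124.8 = 2.838182
Set a + b·x = 4.6: x = (4.6 − 2.838182) / 0.009309 = 189.250714

189.251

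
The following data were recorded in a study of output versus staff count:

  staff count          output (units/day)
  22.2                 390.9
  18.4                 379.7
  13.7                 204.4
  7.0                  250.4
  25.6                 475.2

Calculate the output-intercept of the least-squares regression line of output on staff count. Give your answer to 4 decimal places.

n = 5, Σx = 86.9, Σy = 1700.6, Σxy = 32382.66, Σx² = 1723.45
Sxx = Σx² − (Σx)²/n = 1723.45 − 1510.322 = 213.128
Sxy = Σxy − (Σx)(Σy)/n = 32382.66 − 29556.428 = 2826.232
b = Sxy/Sxx = 2826.232/213.128 = 13.260726
a = ȳ − b·x̄ = 340.12 − 13.260726·17.38 = 109.648583

109.6486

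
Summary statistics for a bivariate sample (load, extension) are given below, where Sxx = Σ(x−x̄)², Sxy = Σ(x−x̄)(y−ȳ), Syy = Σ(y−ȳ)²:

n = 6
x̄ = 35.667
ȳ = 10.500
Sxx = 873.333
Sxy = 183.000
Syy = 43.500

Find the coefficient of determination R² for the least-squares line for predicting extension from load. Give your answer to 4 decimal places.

R² = Sxy²/(Sxx·Syy) = (183)²/(873.333·43.5) = 0.881522

0.8815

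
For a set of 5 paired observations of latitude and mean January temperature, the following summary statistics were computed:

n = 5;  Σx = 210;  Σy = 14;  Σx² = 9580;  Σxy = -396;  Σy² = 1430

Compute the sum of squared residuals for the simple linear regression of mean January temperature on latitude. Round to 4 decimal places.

116.7789

Sxx = Σx² − (Σx)²/n = 9580 − 8820 = 760
Sxy = Σxy − (Σx)(Σy)/n = -396 − 588 = -984
Syy = Σy² − (Σy)²/n = 1430 − 39.2 = 1390.8
b = Sxy/Sxx = -984/760 = -1.294737
SSE = Syy − b·Sxy = 1390.8 − (-1.294737)·(-984) = 116.778947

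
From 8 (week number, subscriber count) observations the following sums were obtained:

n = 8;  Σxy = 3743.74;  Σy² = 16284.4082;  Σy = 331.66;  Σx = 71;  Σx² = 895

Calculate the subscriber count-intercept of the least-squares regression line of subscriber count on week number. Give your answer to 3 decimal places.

Sxx = Σx² − (Σx)²/n = 895 − 630.125 = 264.875
Sxy = Σxy − (Σx)(Σy)/n = 3743.74 − 2943.4825 = 800.2575
b = Sxy/Sxx = 800.2575/264.875 = 3.021265
a = ȳ − b·x̄ = 41.4575 − 3.021265·8.875 = 14.643775

14.644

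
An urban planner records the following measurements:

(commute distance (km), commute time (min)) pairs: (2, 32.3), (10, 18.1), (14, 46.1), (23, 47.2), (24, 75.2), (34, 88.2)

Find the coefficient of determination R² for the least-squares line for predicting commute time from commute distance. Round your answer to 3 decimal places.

n = 6, Σx = 107, Σy = 307.1, Σxy = 6780.2, Σx² = 2561, Σy² = 19158.23
Sxx = Σx² − (Σx)²/n = 2561 − 1908.166667 = 652.833333
Sxy = Σxy − (Σx)(Σy)/n = 6780.2 − 5476.616667 = 1303.583333
Syy = Σy² − (Σy)²/n = 19158.23 − 15718.401667 = 3439.828333
R² = Sxy²/(Sxx·Syy) = (1303.583333)²/(652.833333·3439.828333) = 0.756726

0.757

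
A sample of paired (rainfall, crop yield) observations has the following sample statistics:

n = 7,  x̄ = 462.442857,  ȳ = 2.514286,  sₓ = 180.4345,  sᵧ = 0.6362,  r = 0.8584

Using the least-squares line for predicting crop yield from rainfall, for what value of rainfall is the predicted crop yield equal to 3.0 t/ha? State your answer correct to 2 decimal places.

622.92

b = r · sᵧ/sₓ = 0.8584 · 0.6362/180.4345 = 0.003027
a = ȳ − b·x̄ = 2.514286 − 0.003027·462.442857 = 1.114628
Set a + b·x = 3.0: x = (3.0 − 1.114628) / 0.003027 = 622.921347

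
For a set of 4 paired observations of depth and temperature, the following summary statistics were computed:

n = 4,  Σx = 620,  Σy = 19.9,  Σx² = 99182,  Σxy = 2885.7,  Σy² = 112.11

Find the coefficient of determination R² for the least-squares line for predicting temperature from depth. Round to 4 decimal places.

0.9783

Sxx = Σx² − (Σx)²/n = 99182 − 96100 = 3082
Sxy = Σxy − (Σx)(Σy)/n = 2885.7 − 3084.5 = -198.8
Syy = Σy² − (Σy)²/n = 112.11 − 99.0025 = 13.1075
R² = Sxy²/(Sxx·Syy) = (-198.8)²/(3082·13.1075) = 0.978318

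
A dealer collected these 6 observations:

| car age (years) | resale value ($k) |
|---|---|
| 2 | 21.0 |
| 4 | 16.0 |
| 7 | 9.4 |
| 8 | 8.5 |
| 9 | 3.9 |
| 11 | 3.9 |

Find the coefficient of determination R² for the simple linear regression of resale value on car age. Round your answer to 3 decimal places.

0.959

n = 6, Σx = 41, Σy = 62.7, Σxy = 317.8, Σx² = 335, Σy² = 888.03
Sxx = Σx² − (Σx)²/n = 335 − 280.166667 = 54.833333
Sxy = Σxy − (Σx)(Σy)/n = 317.8 − 428.45 = -110.65
Syy = Σy² − (Σy)²/n = 888.03 − 655.215 = 232.815
R² = Sxy²/(Sxx·Syy) = (-110.65)²/(54.833333·232.815) = 0.959063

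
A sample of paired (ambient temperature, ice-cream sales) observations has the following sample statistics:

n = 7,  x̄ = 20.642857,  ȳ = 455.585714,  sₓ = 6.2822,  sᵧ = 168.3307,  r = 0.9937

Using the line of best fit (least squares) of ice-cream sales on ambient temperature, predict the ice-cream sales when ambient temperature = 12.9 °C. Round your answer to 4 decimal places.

b = r · sᵧ/sₓ = 0.9937 · 168.3307/6.2822 = 26.626057
a = ȳ − b·x̄ = 455.585714 − 26.626057·20.642857 = -94.052177
ŷ(12.9) = a + b·12.9 = -94.052177 + 26.626057·12.9 = 249.423961

249.4240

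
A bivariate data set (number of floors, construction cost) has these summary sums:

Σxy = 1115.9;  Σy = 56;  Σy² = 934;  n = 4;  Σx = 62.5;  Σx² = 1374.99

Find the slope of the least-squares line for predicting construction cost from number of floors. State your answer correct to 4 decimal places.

0.6046

Sxx = Σx² − (Σx)²/n = 1374.99 − 976.5625 = 398.4275
Sxy = Σxy − (Σx)(Σy)/n = 1115.9 − 875 = 240.9
b = Sxy/Sxx = 240.9/398.4275 = 0.604627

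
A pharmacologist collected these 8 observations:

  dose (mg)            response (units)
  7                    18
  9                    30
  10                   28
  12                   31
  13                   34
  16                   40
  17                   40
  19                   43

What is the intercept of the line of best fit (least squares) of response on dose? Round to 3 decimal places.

9.110

n = 8, Σx = 103, Σy = 264, Σxy = 3627, Σx² = 1449
Sxx = Σx² − (Σx)²/n = 1449 − 1326.125 = 122.875
Sxy = Σxy − (Σx)(Σy)/n = 3627 − 3399 = 228
b = Sxy/Sxx = 228/122.875 = 1.855544
a = ȳ − b·x̄ = 33 − 1.855544·12.875 = 9.109868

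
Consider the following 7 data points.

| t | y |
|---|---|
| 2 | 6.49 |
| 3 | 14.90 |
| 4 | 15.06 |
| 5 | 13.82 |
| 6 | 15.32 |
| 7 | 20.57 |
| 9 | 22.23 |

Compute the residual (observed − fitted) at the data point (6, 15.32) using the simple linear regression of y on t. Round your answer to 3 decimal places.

-1.777

n = 7, Σx = 36, Σy = 108.39, Σxy = 623, Σx² = 220
Sxx = Σx² − (Σx)²/n = 220 − 185.142857 = 34.857143
Sxy = Σxy − (Σx)(Σy)/n = 623 − 557.434286 = 65.565714
b = Sxy/Sxx = 65.565714/34.857143 = 1.880984
a = ȳ − b·x̄ = 15.484286 − 1.880984·5.142857 = 5.810656
ŷ(6) = 5.810656 + 1.880984·6 = 17.096557
residual = y − ŷ = 15.32 − 17.096557 = -1.776557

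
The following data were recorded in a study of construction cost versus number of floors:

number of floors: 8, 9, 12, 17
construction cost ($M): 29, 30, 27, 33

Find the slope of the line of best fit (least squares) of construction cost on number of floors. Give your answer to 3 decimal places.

n = 4, Σx = 46, Σy = 119, Σxy = 1387, Σx² = 578
Sxx = Σx² − (Σx)²/n = 578 − 529 = 49
Sxy = Σxy − (Σx)(Σy)/n = 1387 − 1368.5 = 18.5
b = Sxy/Sxx = 18.5/49 = 0.377551

0.378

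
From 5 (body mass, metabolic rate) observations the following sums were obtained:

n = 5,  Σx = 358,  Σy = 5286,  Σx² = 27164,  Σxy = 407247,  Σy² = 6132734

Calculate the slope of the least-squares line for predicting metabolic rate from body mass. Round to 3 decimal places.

18.789

Sxx = Σx² − (Σx)²/n = 27164 − 25632.8 = 1531.2
Sxy = Σxy − (Σx)(Σy)/n = 407247 − 378477.6 = 28769.4
b = Sxy/Sxx = 28769.4/1531.2 = 18.788793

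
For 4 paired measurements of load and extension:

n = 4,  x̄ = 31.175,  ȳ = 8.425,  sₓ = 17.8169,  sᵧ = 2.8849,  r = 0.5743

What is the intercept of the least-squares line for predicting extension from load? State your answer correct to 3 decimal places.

5.526

b = r · sᵧ/sₓ = 0.5743 · 2.8849/17.8169 = 0.092990
a = ȳ − b·x̄ = 8.425 − 0.092990·31.175 = 5.526029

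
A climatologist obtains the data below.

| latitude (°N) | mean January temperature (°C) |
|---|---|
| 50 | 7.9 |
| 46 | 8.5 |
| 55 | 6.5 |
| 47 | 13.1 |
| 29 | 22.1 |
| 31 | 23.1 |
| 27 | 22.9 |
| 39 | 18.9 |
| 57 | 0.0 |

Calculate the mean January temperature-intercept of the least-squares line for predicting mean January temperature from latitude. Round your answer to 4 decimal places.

44.1284

n = 9, Σx = 381, Σy = 123, Σxy = 4471.6, Σx² = 17151
Sxx = Σx² − (Σx)²/n = 17151 − 16129 = 1022
Sxy = Σxy − (Σx)(Σy)/n = 4471.6 − 5207 = -735.4
b = Sxy/Sxx = -735.4/1022 = -0.719569
a = ȳ − b·x̄ = 13.666667 − (-0.719569)·42.333333 = 44.128441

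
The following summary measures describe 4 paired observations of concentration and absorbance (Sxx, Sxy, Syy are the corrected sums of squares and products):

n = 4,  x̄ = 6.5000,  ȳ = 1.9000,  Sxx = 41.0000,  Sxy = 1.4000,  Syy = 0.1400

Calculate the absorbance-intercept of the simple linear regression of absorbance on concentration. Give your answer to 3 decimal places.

b = Sxy/Sxx = 1.4/41 = 0.034146
a = ȳ − b·x̄ = 1.9 − 0.034146·6.5 = 1.678049

1.678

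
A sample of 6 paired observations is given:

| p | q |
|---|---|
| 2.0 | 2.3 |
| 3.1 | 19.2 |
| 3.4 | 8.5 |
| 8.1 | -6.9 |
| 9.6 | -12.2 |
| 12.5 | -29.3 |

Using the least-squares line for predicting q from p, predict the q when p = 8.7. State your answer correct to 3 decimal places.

-11.295

n = 6, Σx = 38.7, Σy = -18.4, Σxy = -446.24, Σx² = 339.19
Sxx = Σx² − (Σx)²/n = 339.19 − 249.615 = 89.575
Sxy = Σxy − (Σx)(Σy)/n = -446.24 − (-118.68) = -327.56
b = Sxy/Sxx = -327.56/89.575 = -3.656824
a = ȳ − b·x̄ = -3.066667 − (-3.656824)·6.45 = 20.519847
ŷ(8.7) = a + b·8.7 = 20.519847 + (-3.656824)·8.7 = -11.294520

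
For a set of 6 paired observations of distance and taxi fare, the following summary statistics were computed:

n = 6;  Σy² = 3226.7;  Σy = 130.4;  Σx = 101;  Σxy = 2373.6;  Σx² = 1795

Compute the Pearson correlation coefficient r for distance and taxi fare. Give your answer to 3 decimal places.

Sxx = Σx² − (Σx)²/n = 1795 − 1700.166667 = 94.833333
Sxy = Σxy − (Σx)(Σy)/n = 2373.6 − 2195.066667 = 178.533333
Syy = Σy² − (Σy)²/n = 3226.7 − 2834.026667 = 392.673333
r = Sxy/√(Sxx·Syy) = 178.533333/√(37238.521111) = 178.533333/192.972851 = 0.925173

0.925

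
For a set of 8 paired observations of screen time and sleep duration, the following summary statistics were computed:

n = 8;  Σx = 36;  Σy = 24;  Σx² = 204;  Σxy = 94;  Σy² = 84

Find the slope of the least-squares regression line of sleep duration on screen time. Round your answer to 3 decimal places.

Sxx = Σx² − (Σx)²/n = 204 − 162 = 42
Sxy = Σxy − (Σx)(Σy)/n = 94 − 108 = -14
b = Sxy/Sxx = -14/42 = -0.333333

-0.333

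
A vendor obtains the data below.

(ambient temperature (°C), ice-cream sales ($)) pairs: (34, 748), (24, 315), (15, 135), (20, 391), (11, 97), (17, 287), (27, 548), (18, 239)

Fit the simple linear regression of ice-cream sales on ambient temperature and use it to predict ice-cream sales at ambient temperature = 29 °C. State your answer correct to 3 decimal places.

578.131

n = 8, Σx = 166, Σy = 2760, Σxy = 67881, Σx² = 3820
Sxx = Σx² − (Σx)²/n = 3820 − 3444.5 = 375.5
Sxy = Σxy − (Σx)(Σy)/n = 67881 − 57270 = 10611
b = Sxy/Sxx = 10611/375.5 = 28.258322
a = ȳ − b·x̄ = 345 − 28.258322·20.75 = -241.360186
ŷ(29) = a + b·29 = -241.360186 + 28.258322·29 = 578.131158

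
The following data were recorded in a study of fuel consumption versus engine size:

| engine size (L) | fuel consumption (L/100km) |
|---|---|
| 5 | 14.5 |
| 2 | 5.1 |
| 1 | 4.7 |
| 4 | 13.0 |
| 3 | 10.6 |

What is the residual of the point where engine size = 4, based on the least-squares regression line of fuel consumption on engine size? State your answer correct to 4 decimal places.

0.6700

n = 5, Σx = 15, Σy = 47.9, Σxy = 171.2, Σx² = 55
Sxx = Σx² − (Σx)²/n = 55 − 45 = 10
Sxy = Σxy − (Σx)(Σy)/n = 171.2 − 143.7 = 27.5
b = Sxy/Sxx = 27.5/10 = 2.75
a = ȳ − b·x̄ = 9.58 − 2.75·3 = 1.33
ŷ(4) = 1.33 + 2.75·4 = 12.33
residual = y − ŷ = 13.0 − 12.33 = 0.67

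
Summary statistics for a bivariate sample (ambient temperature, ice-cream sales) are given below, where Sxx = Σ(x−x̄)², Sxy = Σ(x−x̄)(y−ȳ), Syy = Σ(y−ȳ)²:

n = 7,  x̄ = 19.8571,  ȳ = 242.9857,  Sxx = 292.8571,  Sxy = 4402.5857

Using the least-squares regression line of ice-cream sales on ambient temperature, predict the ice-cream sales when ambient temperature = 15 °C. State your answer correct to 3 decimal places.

b = Sxy/Sxx = 4402.5857/292.8571 = 15.033222
a = ȳ − b·x̄ = 242.9857 − 15.033222·19.8571 = -55.530486
ŷ(15) = a + b·15 = -55.530486 + 15.033222·15 = 169.967839

169.968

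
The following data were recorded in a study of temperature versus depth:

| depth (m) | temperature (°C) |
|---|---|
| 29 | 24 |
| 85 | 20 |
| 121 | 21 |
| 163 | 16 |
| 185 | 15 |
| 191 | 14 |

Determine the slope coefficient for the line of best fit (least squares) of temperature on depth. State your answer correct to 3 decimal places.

n = 6, Σx = 774, Σy = 110, Σxy = 12994, Σx² = 119982
Sxx = Σx² − (Σx)²/n = 119982 − 99846 = 20136
Sxy = Σxy − (Σx)(Σy)/n = 12994 − 14190 = -1196
b = Sxy/Sxx = -1196/20136 = -0.059396

-0.059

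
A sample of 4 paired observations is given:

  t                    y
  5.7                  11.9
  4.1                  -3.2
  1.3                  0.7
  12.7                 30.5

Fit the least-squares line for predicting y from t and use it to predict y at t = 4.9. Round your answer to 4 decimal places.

6.9208

n = 4, Σx = 23.8, Σy = 39.9, Σxy = 442.97, Σx² = 212.28
Sxx = Σx² − (Σx)²/n = 212.28 − 141.61 = 70.67
Sxy = Σxy − (Σx)(Σy)/n = 442.97 − 237.405 = 205.565
b = Sxy/Sxx = 205.565/70.67 = 2.908801
a = ȳ − b·x̄ = 9.975 − 2.908801·5.95 = -7.332369
ŷ(4.9) = a + b·4.9 = -7.332369 + 2.908801·4.9 = 6.920758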